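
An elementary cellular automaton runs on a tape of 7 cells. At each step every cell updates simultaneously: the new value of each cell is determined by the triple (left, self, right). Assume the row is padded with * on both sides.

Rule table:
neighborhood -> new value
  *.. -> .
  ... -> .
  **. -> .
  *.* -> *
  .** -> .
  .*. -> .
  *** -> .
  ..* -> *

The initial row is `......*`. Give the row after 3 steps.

.....*.
....*.*
...*.*.

...*.*.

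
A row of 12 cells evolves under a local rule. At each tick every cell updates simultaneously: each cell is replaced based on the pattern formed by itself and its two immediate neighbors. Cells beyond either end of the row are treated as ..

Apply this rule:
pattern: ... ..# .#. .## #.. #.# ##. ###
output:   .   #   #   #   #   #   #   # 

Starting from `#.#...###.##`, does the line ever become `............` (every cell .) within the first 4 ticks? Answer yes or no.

tick 1: ####.#######
tick 2: ############
tick 3: ############  (fixed point — unchanged through tick 4)
tick 4 is ############, still not uniform .

no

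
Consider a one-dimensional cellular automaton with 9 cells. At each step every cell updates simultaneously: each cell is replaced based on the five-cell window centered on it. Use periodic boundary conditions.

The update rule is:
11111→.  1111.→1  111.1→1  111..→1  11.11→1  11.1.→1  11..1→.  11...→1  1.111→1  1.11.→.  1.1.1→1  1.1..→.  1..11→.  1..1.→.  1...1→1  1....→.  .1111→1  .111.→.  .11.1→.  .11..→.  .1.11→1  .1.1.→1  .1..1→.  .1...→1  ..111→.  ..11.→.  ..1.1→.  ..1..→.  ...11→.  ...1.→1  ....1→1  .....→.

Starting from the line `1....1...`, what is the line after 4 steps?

.1.11.111
111..11.1
111....11
.111.1..1

.111.1..1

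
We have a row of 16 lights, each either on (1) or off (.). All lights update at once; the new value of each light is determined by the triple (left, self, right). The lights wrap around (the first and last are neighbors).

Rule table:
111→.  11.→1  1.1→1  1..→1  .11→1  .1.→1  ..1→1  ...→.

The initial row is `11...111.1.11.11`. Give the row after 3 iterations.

.11.11.11111111.
11111111......11
.......11....11.

.......11....11.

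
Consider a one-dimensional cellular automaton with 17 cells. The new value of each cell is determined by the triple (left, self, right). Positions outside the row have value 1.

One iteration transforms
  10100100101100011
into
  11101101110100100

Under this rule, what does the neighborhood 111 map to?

At position 16 the neighborhood is 111; the next row has 0 there.

0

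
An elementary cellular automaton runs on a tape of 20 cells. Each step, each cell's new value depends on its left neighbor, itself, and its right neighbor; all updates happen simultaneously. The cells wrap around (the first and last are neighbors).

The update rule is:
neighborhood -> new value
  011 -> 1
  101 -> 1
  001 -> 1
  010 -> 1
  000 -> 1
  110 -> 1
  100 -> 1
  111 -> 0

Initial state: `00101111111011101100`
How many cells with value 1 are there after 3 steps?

14

11111000001110111111
00001111111011100000
11111000001110111111
count of 1: 14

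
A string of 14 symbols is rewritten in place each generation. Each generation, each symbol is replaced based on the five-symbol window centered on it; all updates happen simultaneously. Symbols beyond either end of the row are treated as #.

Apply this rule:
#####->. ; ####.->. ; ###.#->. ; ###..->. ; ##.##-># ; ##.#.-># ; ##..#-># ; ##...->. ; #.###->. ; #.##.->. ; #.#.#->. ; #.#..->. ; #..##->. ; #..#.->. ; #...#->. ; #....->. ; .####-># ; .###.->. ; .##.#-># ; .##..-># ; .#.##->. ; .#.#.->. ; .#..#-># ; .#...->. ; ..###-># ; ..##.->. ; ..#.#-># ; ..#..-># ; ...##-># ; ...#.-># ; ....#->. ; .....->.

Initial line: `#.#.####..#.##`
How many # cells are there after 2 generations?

.#...#..#.#..#
#...###.#..#.#
count of #: 7

7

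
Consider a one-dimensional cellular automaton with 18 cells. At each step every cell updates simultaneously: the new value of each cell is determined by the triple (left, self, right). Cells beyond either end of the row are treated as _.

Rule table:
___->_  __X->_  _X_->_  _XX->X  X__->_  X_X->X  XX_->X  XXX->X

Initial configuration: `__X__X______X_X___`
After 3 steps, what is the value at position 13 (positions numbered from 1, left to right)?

step 1: _____________X____
step 2: __________________
step 3: __________________
position 13 holds _

_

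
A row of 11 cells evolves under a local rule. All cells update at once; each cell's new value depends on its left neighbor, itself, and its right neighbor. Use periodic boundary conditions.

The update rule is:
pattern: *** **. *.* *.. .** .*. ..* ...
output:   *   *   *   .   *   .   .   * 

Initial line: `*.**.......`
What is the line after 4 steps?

.***.*****.
.*********.
.*********.  (fixed point — unchanged through step 4)

.*********.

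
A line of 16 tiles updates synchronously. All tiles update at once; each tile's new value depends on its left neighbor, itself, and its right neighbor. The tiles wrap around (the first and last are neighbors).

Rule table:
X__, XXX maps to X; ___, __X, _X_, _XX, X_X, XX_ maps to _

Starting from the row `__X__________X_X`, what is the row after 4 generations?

___X__X_________

X__X____________
_X__X___________
__X__X__________
___X__X_________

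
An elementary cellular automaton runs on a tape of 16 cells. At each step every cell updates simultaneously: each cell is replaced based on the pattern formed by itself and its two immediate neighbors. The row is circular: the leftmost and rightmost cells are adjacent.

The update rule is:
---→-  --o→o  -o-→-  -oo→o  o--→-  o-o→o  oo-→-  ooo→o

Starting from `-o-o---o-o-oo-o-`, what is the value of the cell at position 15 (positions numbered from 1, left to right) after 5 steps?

step 1: o-o---o-o-oo-o--
step 2: -o---o-o-oo-o--o
step 3: o---o-o-oo-o--o-
step 4: ---o-o-oo-o--o-o
step 5: --o-o-oo-o--o-o-
position 15 holds o

o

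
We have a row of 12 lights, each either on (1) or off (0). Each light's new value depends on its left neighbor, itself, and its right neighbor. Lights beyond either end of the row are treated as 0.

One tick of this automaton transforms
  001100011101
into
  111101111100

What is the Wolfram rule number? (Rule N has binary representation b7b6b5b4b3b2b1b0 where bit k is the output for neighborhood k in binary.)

position 8: 111 → 1  (bit 7 = 1)
position 3: 110 → 1  (bit 6 = 1)
position 10: 101 → 0  (bit 5 = 0)
position 4: 100 → 0  (bit 4 = 0)
position 2: 011 → 1  (bit 3 = 1)
position 11: 010 → 0  (bit 2 = 0)
position 1: 001 → 1  (bit 1 = 1)
position 0: 000 → 1  (bit 0 = 1)
bits b7..b0 = 11001011 = 203

203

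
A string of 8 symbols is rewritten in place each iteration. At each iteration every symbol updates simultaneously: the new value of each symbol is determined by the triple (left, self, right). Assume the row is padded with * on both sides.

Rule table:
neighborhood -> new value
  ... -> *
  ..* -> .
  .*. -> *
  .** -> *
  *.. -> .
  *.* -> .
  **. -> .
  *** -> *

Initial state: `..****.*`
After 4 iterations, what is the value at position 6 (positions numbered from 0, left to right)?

..***..*
..**...*
..*..*.*
..*..*.*
position 6 holds .

.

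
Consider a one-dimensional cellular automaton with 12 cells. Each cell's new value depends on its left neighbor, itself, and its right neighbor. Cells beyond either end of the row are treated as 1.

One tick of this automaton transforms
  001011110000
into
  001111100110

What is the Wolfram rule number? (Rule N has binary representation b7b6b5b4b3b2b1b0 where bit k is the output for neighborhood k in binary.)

position 5: 111 → 1  (bit 7 = 1)
position 7: 110 → 0  (bit 6 = 0)
position 3: 101 → 1  (bit 5 = 1)
position 0: 100 → 0  (bit 4 = 0)
position 4: 011 → 1  (bit 3 = 1)
position 2: 010 → 1  (bit 2 = 1)
position 1: 001 → 0  (bit 1 = 0)
position 9: 000 → 1  (bit 0 = 1)
bits b7..b0 = 10101101 = 173

173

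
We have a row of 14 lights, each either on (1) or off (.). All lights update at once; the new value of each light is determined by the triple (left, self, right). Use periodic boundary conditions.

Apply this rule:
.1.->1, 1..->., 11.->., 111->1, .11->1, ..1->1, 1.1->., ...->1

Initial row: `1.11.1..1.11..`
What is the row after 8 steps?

..1.11..1.11.1

1.1..1.11.1..1
..1.11.1..1.11
.11.1..1.11.1.
11..1.11.1..1.
1..11.1..1.11.
1.11..1.11.1..
1.1..11.1..1.1
..1.11..1.11.1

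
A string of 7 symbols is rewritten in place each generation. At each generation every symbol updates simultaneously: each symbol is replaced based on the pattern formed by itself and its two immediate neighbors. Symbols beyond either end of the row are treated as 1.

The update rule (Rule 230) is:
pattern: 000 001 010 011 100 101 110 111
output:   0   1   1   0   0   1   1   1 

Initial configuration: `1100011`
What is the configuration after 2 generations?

generation 1: 1100101
generation 2: 1101110

1101110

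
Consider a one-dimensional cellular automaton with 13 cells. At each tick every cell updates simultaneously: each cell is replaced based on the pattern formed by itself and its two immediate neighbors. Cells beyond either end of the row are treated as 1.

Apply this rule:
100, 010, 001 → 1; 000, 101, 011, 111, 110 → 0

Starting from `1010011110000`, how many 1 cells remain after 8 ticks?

0011100001001
1100010011110
0010111100000
1110000010001
0001000111010
1011101000010
0000001100110
1000010011000
count of 1: 4

4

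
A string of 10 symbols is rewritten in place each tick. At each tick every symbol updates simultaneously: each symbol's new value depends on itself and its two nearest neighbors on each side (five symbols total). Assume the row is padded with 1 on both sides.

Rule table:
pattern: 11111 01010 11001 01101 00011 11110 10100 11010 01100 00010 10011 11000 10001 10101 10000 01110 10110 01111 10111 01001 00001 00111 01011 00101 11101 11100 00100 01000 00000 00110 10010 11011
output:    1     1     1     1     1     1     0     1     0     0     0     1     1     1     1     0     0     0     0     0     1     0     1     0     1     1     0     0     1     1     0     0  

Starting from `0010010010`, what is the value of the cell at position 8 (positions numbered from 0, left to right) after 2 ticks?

tick 1: 1000000001
tick 2: 1111111110
position 8 holds 1

1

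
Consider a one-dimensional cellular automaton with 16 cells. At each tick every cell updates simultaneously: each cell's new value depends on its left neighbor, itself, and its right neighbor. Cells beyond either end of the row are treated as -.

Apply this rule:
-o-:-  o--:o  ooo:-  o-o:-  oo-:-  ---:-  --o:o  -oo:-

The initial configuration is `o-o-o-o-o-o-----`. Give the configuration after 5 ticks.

-----------o----
----------o-o---
---------o---o--
--------o-o-o-o-
-------o-------o

-------o-------o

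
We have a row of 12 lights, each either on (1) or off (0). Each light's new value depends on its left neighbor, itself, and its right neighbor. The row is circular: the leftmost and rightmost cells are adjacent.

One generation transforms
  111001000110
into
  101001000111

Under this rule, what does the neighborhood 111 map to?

0

At position 1 the neighborhood is 111; the next row has 0 there.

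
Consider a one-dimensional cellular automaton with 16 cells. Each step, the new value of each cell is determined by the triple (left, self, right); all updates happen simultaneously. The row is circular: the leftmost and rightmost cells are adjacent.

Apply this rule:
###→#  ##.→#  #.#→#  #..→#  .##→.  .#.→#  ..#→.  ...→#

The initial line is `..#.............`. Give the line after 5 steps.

#.##############
##.#############
###.############
####.###########
#####.##########

#####.##########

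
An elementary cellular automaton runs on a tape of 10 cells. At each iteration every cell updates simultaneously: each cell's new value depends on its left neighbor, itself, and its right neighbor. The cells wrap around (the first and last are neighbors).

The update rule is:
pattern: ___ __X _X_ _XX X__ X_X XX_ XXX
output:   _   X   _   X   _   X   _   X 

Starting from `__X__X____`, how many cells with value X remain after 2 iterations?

2

_X__X_____
X__X______
count of X: 2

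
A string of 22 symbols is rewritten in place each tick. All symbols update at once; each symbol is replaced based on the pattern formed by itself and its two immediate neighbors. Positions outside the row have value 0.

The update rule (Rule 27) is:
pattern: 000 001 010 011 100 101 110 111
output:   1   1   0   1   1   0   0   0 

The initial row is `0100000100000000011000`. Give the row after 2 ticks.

1011111011111111110111
0010000010000000000100

0010000010000000000100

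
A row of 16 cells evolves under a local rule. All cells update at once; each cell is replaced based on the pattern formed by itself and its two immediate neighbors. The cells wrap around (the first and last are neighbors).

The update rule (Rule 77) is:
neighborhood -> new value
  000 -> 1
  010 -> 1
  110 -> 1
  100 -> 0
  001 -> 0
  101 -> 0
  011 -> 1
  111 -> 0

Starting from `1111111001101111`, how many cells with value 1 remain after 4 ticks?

9

0000001001101000
1111101001101011
0000101001101010
1110101001101010
count of 1: 9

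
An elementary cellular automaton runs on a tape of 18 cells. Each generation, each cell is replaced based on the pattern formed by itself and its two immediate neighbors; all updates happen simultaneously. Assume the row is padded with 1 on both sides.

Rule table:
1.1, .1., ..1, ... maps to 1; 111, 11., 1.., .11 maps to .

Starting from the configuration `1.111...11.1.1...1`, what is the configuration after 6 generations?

..11.111...1....11

generation 1: .1....11..1111.11.
generation 2: 11.111...1....1..1
generation 3: ..1....111.1111.1.
generation 4: .11.111...1....111
generation 5: 1..1....111.111...
generation 6: ..11.111...1....11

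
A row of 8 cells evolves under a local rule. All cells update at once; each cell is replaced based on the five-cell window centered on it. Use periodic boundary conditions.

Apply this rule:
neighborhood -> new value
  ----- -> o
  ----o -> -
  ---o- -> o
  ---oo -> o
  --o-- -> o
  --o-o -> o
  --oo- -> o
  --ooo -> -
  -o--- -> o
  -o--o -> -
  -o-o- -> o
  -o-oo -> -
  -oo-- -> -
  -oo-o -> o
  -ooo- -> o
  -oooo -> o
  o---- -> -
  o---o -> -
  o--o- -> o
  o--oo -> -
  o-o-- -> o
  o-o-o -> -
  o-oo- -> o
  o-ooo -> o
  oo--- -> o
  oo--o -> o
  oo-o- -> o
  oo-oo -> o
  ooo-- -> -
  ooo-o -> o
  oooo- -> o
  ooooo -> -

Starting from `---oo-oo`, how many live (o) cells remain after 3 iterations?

o-ooooo-
--oo-ooo
o-ooooo-
count of o: 6

6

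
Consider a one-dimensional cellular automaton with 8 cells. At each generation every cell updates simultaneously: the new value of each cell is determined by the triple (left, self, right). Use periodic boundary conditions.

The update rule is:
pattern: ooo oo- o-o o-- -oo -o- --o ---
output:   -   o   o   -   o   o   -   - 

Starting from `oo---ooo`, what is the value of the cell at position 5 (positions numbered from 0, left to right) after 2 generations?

generation 1: -o---o--
generation 2: -o---o--
position 5 holds o

o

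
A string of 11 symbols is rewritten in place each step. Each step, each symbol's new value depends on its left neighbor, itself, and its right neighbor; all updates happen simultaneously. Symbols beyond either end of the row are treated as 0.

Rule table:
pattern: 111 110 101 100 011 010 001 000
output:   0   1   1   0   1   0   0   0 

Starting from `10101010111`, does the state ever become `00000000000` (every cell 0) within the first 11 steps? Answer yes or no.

yes

01010101101
00101011110
00010110010
00001110000
00001010000
00000100000
00000000000
all cells are 0 at step 7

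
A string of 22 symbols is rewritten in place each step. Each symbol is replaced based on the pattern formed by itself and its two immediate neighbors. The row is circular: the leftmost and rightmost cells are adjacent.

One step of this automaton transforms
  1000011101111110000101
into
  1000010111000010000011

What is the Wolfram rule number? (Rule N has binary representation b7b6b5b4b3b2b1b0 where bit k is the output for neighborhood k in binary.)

104

position 6: 111 → 0  (bit 7 = 0)
position 0: 110 → 1  (bit 6 = 1)
position 8: 101 → 1  (bit 5 = 1)
position 1: 100 → 0  (bit 4 = 0)
position 5: 011 → 1  (bit 3 = 1)
position 19: 010 → 0  (bit 2 = 0)
position 4: 001 → 0  (bit 1 = 0)
position 2: 000 → 0  (bit 0 = 0)
bits b7..b0 = 01101000 = 104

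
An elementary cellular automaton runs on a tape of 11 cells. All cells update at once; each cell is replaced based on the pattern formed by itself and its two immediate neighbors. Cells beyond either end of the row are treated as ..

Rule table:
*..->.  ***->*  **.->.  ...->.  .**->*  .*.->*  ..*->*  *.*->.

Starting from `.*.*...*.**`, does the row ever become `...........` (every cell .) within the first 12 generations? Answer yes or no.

**.*..**.*.
*..*.**..*.
*.**.*..**.
*.*..*.**..
*.*.**.*...
*.*.*..*...
*.*.*.**...
*.*.*.*....
*.*.*.*....  (fixed point — unchanged through generation 12)
generation 12 is *.*.*.*...., still not uniform .

no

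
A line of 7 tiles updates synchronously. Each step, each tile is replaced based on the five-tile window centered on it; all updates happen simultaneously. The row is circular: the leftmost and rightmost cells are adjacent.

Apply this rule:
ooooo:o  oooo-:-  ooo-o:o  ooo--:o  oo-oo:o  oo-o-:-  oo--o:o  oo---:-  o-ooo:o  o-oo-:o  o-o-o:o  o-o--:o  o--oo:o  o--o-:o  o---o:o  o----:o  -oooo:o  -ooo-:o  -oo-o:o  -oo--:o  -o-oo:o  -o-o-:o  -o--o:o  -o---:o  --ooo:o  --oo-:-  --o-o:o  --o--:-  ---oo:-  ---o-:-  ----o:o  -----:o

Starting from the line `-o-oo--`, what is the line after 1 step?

-oooo-o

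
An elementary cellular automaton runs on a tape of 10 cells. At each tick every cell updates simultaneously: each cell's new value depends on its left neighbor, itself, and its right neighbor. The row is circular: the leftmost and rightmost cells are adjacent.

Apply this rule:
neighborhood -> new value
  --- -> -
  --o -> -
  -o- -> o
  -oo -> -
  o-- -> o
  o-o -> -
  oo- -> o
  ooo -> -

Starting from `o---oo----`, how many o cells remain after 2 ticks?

4

oo---oo---
-oo---oo--
count of o: 4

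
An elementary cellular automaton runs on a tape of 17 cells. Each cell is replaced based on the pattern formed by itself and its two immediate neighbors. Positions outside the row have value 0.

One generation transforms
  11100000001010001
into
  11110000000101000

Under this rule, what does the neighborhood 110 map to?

1

At position 2 the neighborhood is 110; the next row has 1 there.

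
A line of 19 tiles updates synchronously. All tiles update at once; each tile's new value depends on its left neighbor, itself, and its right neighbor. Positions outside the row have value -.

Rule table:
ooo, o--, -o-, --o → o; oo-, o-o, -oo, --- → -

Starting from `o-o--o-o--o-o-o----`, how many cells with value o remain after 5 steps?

o-oooo-oooo-o-oo---
o--oo---oo--o---o--
ooo--o-o--oooo-ooo-
-o-ooo-ooo-oo---o-o
oo--o---o----o-oo-o
count of o: 8

8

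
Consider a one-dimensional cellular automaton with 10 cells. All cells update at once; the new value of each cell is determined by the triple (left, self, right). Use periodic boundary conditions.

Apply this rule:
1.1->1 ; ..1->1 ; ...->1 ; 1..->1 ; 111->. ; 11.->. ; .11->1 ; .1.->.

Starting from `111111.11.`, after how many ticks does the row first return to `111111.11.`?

20

1.....11.1
.111111.11
11.....11.
1.111111.1
.11.....11
11.111111.
1.11.....1
.11.111111
11.11.....
1.11.11111
.11.11....
11.11.1111
..11.11...
111.11.111
...11.11..
1111.11.11
....11.11.
11111.11.1
.....11.11
111111.11.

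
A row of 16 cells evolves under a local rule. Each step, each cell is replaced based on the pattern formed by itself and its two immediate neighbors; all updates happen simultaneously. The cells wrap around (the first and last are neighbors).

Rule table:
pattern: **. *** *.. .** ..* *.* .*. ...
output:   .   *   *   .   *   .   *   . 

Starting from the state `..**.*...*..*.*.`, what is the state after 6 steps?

.*...**.*****.**
.**.*....***....
*...**..*.*.*...
**.*..***.*.**.*
*..***.*..*.....
***.*..*****...*

***.*..*****...*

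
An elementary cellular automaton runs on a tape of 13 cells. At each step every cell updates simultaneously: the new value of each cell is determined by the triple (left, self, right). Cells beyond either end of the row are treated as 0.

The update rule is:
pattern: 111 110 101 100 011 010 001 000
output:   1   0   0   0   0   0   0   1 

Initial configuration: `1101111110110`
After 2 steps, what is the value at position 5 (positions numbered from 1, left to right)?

0000111100000
1110011001111
position 5 holds 0

0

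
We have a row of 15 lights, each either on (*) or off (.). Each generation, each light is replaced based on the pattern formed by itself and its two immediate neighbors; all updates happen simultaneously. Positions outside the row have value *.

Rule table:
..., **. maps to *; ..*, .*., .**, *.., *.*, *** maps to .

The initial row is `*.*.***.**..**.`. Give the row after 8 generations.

*.....*..*...*.
*.***......*...
*...*.****...*.
*.*......*.*...
*...****.....*.
*.*....*.***...
*...**.....*.*.
*.*..*.***.....

*.*..*.***.....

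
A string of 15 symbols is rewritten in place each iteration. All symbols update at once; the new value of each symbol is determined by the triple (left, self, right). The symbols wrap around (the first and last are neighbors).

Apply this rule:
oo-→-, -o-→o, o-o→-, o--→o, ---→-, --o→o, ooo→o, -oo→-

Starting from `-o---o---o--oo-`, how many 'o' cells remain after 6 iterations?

ooo-ooo-oooo--o
oo---o---oo-oo-
--o-ooo-o------
-oo--o--oo-----
o--ooooo--o----
ooo-ooo-oooo--o
count of o: 11

11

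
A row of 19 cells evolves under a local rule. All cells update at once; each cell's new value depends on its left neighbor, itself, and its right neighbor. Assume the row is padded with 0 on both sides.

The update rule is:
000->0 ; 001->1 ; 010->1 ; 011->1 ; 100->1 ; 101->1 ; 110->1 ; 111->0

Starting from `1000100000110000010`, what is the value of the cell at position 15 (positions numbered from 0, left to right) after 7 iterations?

1101110001111000111
1111011011001101101
1001111111111111111
1111000000000000001
1001100000000000011
1111110000000000111
1000011000000001101
position 15 holds 1

1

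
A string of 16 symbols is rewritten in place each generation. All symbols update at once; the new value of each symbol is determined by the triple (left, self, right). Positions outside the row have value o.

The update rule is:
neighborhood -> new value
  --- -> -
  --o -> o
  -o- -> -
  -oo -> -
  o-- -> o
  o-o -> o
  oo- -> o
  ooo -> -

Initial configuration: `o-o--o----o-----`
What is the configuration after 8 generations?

-oo-oo-oo-oo-oo-

generation 1: oo-oo-o--o-o---o
generation 2: -oo-oo-oo-o-o-o-
generation 3: o-oo-oo-oo-o-o-o
generation 4: oo-oo-oo-oo-o-o-
generation 5: -oo-oo-oo-oo-o-o
generation 6: o-oo-oo-oo-oo-o-
generation 7: oo-oo-oo-oo-oo-o
generation 8: -oo-oo-oo-oo-oo-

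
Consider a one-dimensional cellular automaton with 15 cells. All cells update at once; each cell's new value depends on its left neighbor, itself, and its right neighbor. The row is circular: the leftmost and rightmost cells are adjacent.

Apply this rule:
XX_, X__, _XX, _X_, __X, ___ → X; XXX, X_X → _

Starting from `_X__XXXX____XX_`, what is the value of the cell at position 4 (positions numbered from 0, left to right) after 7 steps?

step 1: XXXXX__XXXXXXXX
step 2: ____XXXX_______
step 3: XXXXX__XXXXXXXX  (repeats step 1; period 2)
step 7: XXXXX__XXXXXXXX
position 4 holds X

X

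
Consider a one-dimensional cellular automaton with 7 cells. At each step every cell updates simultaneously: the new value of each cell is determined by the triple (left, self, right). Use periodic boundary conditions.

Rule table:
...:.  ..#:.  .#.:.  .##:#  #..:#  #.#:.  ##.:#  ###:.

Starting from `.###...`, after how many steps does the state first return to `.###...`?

14

.#.##..
...###.
...#.##
#....##
##...#.
###....
#.##...
..###..
..#.##.
....###
#...#.#
##....#
.##...#
.###...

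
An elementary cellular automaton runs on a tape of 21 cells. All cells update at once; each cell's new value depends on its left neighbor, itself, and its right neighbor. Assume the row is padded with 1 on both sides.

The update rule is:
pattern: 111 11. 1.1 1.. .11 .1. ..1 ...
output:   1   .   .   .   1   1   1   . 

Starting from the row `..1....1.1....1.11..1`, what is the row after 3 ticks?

.1..11..11.11..11.111

tick 1: .11...11.1...11.1..11
tick 2: .1...11..1..11..1.111
tick 3: .1..11..11.11..11.111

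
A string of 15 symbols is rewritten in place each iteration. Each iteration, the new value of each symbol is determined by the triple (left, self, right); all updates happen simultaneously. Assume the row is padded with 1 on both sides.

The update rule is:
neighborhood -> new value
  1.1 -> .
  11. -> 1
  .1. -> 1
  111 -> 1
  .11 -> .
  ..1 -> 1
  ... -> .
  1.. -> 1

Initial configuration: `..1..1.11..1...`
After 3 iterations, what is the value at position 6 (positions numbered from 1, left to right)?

111111..11111.1
11111111.1111..
11111111..11111
position 6 holds 1

1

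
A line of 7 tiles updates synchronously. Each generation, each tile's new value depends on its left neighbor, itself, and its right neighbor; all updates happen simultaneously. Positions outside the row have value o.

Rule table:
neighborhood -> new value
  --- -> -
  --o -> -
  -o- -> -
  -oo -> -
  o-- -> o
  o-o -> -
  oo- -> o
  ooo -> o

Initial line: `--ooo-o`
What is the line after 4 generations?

o--oo--
oo--oo-
ooo--o-
oooo---

oooo---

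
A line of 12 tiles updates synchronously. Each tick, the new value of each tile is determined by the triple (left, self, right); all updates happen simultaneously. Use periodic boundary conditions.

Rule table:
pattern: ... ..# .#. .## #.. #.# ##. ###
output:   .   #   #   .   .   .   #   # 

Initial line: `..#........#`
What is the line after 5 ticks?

.##.......##
..#......#.#
.##.....##.#
..#....#.#.#
.##...##.#.#

.##...##.#.#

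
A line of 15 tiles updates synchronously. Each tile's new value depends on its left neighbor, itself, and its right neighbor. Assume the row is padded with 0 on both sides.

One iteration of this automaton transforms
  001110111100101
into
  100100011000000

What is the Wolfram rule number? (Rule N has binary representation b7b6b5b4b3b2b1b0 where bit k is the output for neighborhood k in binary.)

position 3: 111 → 1  (bit 7 = 1)
position 4: 110 → 0  (bit 6 = 0)
position 5: 101 → 0  (bit 5 = 0)
position 10: 100 → 0  (bit 4 = 0)
position 2: 011 → 0  (bit 3 = 0)
position 12: 010 → 0  (bit 2 = 0)
position 1: 001 → 0  (bit 1 = 0)
position 0: 000 → 1  (bit 0 = 1)
bits b7..b0 = 10000001 = 129

129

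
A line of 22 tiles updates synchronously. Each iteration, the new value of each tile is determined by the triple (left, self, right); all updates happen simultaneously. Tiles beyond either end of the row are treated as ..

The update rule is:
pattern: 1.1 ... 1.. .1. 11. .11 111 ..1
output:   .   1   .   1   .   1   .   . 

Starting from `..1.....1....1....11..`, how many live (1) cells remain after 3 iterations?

iteration 1: 1.1.111.1.11.1.11.1..1
iteration 2: 1.1.1...1.1..1.1..1..1
iteration 3: 1.1.1.1.1.1..1.1..1..1
count of 1: 10

10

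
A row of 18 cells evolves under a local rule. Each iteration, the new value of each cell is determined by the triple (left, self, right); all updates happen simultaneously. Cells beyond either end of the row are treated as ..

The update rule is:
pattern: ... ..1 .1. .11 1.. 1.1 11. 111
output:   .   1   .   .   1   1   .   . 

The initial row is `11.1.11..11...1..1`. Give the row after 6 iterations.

..1.1..11..1.1.11.
.1.1.11..11.1.1..1
1.1.1..11..1.1.11.
.1.1.11..11.1.1..1  (repeats iteration 2; period 2)
iteration 6: .1.1.11..11.1.1..1

.1.1.11..11.1.1..1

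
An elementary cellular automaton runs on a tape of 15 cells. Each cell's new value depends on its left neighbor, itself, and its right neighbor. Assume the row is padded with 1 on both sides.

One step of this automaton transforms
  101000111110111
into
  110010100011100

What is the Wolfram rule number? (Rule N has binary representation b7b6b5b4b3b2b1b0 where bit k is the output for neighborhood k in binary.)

105

position 7: 111 → 0  (bit 7 = 0)
position 0: 110 → 1  (bit 6 = 1)
position 1: 101 → 1  (bit 5 = 1)
position 3: 100 → 0  (bit 4 = 0)
position 6: 011 → 1  (bit 3 = 1)
position 2: 010 → 0  (bit 2 = 0)
position 5: 001 → 0  (bit 1 = 0)
position 4: 000 → 1  (bit 0 = 1)
bits b7..b0 = 01101001 = 105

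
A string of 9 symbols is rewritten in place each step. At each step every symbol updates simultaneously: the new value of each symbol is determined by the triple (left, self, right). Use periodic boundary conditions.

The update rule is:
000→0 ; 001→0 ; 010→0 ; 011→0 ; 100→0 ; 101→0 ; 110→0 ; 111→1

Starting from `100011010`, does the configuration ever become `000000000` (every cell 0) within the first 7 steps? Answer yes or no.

yes

000000000
all cells are 0 at step 1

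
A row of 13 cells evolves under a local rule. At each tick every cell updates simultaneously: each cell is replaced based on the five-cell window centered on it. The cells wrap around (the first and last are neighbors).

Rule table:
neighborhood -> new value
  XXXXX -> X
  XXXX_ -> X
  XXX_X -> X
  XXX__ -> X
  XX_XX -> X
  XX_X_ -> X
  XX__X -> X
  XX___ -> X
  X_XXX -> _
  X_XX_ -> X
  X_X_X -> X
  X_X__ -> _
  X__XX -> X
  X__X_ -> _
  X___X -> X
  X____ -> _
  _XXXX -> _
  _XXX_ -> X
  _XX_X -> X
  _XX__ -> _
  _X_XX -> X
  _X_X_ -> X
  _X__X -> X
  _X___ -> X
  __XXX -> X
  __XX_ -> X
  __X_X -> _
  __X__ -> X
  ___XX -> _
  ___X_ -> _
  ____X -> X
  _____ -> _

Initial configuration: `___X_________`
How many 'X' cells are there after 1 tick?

3

_X_XX________
count of X: 3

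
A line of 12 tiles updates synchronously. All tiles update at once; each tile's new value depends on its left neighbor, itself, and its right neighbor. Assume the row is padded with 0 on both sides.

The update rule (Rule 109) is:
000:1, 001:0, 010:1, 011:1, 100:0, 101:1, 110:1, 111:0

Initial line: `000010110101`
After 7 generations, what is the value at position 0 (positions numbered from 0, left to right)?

111011111111
101110000001
111010111101
101111100111
111000100101
101010100111
111111100101
position 0 holds 1

1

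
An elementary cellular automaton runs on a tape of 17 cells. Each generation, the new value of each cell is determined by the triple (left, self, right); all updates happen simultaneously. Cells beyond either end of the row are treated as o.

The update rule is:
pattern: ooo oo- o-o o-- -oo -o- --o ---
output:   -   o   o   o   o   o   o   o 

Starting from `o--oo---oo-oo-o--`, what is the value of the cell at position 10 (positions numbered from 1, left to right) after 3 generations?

ooooooooooooooooo
-----------------
ooooooooooooooooo
position 10 holds o

o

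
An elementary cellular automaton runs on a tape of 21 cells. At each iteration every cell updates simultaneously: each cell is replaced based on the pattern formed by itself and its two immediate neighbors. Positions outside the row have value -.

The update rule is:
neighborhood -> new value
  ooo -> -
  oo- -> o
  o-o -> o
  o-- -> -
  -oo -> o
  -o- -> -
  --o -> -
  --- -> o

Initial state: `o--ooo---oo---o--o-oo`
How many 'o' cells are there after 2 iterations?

13

---o-o-o-oo-o-----ooo
oo--o-o-oooo--ooo-o-o
count of o: 13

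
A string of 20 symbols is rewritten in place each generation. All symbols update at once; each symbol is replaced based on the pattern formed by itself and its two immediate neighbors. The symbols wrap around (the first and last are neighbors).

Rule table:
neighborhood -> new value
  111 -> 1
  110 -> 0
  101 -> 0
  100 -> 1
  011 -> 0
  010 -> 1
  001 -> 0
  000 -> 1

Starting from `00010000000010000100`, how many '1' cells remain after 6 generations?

11011111111011110111
10001111110001100011
01100111101100011001
00010011000011000101
11011000111000110101
10000110010110000100
count of 1: 7

7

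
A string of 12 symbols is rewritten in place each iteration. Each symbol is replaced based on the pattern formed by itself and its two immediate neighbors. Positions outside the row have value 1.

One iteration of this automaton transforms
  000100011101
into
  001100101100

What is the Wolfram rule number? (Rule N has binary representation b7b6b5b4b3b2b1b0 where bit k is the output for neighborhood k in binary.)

198

position 8: 111 → 1  (bit 7 = 1)
position 9: 110 → 1  (bit 6 = 1)
position 10: 101 → 0  (bit 5 = 0)
position 0: 100 → 0  (bit 4 = 0)
position 7: 011 → 0  (bit 3 = 0)
position 3: 010 → 1  (bit 2 = 1)
position 2: 001 → 1  (bit 1 = 1)
position 1: 000 → 0  (bit 0 = 0)
bits b7..b0 = 11000110 = 198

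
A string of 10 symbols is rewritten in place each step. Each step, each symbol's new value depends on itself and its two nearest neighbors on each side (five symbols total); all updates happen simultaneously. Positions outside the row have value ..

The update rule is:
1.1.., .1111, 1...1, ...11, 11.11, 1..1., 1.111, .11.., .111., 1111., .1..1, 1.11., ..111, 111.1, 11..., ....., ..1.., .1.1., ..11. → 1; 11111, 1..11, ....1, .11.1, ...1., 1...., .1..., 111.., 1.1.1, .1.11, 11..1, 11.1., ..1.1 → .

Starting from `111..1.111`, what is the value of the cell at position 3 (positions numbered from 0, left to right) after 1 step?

.

11..1..11.
position 3 holds .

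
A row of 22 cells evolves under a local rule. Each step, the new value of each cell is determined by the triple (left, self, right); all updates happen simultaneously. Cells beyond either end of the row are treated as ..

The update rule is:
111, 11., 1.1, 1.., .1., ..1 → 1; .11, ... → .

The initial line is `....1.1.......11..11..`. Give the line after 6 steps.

.11.111.1111111.111.11

...11111.....1.111.11.
..1.11111...111.111.11
.111.11111.1.111.111.1
1.111.1111111.111.1111
11.111.1111111.111.111
.11.111.1111111.111.11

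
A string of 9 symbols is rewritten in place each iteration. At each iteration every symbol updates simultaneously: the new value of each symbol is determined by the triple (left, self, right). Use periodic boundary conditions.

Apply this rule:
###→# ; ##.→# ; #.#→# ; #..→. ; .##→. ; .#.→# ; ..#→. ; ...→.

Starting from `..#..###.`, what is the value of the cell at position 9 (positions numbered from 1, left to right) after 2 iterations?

..#...##.
..#....#.
position 9 holds .

.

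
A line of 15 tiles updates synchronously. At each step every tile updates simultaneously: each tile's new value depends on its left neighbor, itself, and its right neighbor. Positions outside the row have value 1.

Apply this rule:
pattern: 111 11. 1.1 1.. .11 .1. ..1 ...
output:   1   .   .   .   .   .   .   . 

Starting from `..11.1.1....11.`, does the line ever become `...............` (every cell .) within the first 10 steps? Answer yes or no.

yes

step 1: ...............
all cells are . at step 1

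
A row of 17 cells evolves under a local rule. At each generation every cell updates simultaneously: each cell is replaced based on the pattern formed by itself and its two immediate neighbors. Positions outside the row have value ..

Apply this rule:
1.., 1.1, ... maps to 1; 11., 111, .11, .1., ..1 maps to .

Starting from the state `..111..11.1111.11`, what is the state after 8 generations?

1..11..111..11111

1....1...1....1..
.111..11..111..11
....1...1....1...
111..11..111..111
...1...1....1....
11..11..111..1111
..1...1....1.....
1..11..111..11111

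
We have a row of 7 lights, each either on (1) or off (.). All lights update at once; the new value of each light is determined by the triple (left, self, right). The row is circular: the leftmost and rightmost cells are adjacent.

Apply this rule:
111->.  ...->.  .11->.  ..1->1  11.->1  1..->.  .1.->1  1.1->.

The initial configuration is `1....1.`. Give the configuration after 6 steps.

1..1.1.

step 1: 1...11.
step 2: 1..1.1.
step 3: 1.11.1.
step 4: 1..1.1.  (repeats step 2; period 2)
step 6: 1..1.1.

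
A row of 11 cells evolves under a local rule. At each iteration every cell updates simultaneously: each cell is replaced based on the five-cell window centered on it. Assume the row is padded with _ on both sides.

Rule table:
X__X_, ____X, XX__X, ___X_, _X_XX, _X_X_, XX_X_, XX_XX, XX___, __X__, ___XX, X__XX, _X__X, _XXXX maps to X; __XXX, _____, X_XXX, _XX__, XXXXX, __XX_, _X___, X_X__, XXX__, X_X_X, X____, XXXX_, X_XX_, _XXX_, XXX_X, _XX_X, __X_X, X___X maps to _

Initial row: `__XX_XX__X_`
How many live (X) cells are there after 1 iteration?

XX__X__XXX_
count of X: 6

6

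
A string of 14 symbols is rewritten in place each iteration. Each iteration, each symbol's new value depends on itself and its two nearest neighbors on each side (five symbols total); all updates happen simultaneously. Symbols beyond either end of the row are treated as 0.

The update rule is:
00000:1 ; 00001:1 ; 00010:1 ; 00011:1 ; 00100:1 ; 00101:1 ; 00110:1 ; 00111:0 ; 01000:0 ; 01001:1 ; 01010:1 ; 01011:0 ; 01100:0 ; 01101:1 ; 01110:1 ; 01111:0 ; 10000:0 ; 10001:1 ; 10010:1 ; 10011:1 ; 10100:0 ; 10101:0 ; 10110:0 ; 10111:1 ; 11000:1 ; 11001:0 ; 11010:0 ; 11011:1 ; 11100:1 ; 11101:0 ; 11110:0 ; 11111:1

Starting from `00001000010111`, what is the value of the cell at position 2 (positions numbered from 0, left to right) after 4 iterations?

11111001110111
00101010101111
11110101001001
00000010111111
position 2 holds 0

0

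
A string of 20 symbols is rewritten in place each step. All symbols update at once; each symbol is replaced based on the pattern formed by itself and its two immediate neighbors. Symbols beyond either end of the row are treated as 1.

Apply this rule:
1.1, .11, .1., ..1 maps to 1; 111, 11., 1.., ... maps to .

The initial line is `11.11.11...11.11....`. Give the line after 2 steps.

.11.11...11.11....11

..11.11...11.11....1
.11.11...11.11....11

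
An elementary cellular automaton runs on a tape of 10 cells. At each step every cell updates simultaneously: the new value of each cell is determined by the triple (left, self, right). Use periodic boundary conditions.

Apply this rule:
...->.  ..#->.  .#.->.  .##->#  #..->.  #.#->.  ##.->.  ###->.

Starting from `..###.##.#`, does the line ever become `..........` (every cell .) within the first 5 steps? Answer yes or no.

yes

..#...#...
..........
all cells are . at step 2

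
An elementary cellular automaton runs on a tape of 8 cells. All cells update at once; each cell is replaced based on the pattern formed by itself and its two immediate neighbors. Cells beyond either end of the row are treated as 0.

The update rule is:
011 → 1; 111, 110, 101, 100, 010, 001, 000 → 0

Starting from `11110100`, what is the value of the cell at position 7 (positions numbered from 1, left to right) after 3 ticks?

0

tick 1: 10000000
tick 2: 00000000
tick 3: 00000000
position 7 holds 0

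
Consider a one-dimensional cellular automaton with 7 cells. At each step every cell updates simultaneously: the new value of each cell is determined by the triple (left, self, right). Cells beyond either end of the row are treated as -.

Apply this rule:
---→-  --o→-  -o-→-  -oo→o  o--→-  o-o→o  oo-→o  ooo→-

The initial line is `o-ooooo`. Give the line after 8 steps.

-oo----

-oo---o
-oo----
-oo----  (fixed point — unchanged through step 8)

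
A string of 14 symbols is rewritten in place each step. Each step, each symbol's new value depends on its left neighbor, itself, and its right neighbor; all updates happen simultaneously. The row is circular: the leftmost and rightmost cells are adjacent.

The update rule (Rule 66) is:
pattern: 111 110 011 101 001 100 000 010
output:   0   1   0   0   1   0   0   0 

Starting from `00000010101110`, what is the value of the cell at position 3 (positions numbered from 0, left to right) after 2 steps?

0

step 1: 00000100000010
step 2: 00001000000100
position 3 holds 0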